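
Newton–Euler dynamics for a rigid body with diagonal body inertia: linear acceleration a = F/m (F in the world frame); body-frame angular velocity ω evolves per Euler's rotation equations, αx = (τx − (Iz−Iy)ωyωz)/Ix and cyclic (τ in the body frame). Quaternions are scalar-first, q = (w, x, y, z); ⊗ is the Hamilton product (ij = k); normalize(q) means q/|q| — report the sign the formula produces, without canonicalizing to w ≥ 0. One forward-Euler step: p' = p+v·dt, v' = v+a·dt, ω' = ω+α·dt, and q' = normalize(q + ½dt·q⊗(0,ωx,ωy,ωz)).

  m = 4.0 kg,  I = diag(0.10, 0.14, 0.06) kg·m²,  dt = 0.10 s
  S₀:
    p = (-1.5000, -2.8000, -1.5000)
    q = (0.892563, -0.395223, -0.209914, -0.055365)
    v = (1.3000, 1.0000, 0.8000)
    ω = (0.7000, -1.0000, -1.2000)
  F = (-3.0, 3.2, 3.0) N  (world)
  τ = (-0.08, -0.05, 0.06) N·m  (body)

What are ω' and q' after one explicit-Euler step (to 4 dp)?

ω×(Iω) gyroscopic = (-0.0960, -0.0336, -0.0280)
angular accel α = (0.1600, -0.1171, 1.4667)
ω' = ω + α·dt = (0.7160, -1.0117, -1.0533)
q⊗(0,ω) = (0.0003041, 0.8213259, -1.4055861, -0.5289128)
updated quaternion q' = (0.8893, -0.3529, -0.2792, -0.0815)

ω' = (0.7160, -1.0117, -1.0533)
q' = (0.8893, -0.3529, -0.2792, -0.0815)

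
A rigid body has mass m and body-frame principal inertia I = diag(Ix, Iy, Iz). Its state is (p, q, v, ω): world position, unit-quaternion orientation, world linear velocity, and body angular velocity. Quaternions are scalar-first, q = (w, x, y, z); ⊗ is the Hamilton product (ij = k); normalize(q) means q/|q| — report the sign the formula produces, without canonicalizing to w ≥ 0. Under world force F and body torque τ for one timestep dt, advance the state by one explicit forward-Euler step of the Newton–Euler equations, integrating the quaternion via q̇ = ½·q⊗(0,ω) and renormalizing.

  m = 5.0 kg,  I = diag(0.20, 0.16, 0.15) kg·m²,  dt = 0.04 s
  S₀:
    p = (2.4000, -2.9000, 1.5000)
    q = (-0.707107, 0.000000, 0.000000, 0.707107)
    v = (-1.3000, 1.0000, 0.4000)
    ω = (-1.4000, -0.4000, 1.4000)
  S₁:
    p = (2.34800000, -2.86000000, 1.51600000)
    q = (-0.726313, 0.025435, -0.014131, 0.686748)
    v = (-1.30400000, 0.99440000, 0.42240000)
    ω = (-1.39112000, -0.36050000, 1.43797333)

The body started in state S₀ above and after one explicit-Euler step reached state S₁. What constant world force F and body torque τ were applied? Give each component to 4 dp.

ω₁ − ω₀ = (0.00888000, 0.03950000, 0.03797333)
precession coupling = (0.0056, -0.0980, -0.0224)
applied torque τ = (0.0500, 0.0600, 0.1200)
velocity change Δv = (-0.00400000, -0.00560000, 0.02240000)
applied force F = (-0.5000, -0.7000, 2.8000)

F = (-0.5000, -0.7000, 2.8000)
τ = (0.0500, 0.0600, 0.1200)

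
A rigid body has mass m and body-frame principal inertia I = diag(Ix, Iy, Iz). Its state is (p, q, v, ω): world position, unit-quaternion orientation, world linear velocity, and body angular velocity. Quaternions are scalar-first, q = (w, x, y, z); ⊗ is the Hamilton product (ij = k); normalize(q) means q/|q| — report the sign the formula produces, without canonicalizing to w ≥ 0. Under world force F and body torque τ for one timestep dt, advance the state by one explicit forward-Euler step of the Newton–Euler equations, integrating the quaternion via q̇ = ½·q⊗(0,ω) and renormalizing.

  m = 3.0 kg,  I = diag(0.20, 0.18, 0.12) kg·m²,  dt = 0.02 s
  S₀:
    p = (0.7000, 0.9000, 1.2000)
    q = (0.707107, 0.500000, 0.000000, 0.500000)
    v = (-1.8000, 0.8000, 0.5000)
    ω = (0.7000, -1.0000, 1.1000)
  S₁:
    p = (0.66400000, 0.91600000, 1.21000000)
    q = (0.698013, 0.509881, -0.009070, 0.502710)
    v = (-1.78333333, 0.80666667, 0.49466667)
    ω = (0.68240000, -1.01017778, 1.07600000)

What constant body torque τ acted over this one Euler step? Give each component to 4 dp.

τ = (-0.1100, -0.0300, -0.1300)

Δω = ω₁−ω₀ = (-0.01760000, -0.01017778, -0.02400000)
I·α + gyro = (-0.1100, -0.0300, -0.1300)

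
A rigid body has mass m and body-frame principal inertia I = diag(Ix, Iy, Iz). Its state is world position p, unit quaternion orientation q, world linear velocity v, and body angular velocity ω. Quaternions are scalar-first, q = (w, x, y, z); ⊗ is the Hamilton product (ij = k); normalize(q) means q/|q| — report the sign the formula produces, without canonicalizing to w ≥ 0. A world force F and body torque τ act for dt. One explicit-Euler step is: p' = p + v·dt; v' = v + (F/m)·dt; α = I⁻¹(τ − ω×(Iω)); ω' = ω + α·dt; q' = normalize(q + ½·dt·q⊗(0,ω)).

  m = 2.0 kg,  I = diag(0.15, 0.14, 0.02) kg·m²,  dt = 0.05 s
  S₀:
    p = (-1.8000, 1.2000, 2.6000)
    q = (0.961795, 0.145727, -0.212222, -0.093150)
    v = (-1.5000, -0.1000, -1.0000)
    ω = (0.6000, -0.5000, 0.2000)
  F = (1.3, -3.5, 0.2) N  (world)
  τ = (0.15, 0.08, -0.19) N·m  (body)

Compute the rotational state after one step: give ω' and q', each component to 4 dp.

ω×(Iω) gyroscopic = (0.0120, 0.0156, 0.0030)
α = I⁻¹(τ − ω×Iω) = (0.9200, 0.4600, -9.6500)
ω' = ω + α·dt = (0.6460, -0.4770, -0.2825)
2q̇ = q⊗(0,ω) = (-0.1749172, 0.4880576, -0.5659329, 0.2468287)
q' = normalize(q + ½dt·q⊗(0,ω)) = (0.9572, 0.1579, -0.2263, -0.0870)

ω' = (0.6460, -0.4770, -0.2825)
q' = (0.9572, 0.1579, -0.2263, -0.0870)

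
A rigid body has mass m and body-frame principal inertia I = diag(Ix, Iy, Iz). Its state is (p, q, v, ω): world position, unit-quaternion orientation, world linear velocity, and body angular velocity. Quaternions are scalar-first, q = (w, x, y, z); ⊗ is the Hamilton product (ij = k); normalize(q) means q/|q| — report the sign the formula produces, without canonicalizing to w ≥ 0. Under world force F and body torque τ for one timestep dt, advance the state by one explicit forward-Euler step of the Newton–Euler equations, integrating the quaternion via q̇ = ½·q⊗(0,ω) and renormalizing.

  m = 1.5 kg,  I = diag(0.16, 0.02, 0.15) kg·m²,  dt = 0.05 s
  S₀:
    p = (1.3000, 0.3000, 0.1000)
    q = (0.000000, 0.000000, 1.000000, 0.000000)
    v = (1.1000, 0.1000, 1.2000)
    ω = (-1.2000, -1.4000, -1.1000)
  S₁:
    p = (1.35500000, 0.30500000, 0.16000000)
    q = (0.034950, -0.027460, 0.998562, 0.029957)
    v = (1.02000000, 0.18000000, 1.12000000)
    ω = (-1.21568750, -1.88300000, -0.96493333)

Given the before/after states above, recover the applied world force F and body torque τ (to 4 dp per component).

F = (-2.4000, 2.4000, -2.4000)
τ = (0.1500, -0.1800, 0.1700)

Δω = ω₁−ω₀ = (-0.01568750, -0.48300000, 0.13506667)
I·α + gyro = (0.1500, -0.1800, 0.1700)
Δv = v₁−v₀ = (-0.08000000, 0.08000000, -0.08000000)
m·(v₁−v₀)/dt = (-2.4000, 2.4000, -2.4000)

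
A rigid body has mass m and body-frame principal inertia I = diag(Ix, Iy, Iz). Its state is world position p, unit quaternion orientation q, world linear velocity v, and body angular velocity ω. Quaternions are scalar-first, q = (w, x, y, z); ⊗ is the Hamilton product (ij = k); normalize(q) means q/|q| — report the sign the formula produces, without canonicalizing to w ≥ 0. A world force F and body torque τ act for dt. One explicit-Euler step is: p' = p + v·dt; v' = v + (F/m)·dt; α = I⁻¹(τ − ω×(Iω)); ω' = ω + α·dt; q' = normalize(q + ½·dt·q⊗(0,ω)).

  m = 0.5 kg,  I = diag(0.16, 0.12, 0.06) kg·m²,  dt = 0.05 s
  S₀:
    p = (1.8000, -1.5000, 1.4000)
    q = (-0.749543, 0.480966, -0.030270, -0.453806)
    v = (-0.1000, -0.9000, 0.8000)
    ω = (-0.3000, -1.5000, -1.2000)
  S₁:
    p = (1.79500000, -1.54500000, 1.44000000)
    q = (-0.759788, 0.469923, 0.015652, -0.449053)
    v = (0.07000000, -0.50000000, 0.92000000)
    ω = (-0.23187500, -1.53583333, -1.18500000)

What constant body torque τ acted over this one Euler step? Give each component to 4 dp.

τ = (0.1100, -0.0500, 0.0000)

ω₁ − ω₀ = (0.06812500, -0.03583333, 0.01500000)
τ = I·(Δω/dt) + ω₀×(Iω₀) = (0.1100, -0.0500, 0.0000)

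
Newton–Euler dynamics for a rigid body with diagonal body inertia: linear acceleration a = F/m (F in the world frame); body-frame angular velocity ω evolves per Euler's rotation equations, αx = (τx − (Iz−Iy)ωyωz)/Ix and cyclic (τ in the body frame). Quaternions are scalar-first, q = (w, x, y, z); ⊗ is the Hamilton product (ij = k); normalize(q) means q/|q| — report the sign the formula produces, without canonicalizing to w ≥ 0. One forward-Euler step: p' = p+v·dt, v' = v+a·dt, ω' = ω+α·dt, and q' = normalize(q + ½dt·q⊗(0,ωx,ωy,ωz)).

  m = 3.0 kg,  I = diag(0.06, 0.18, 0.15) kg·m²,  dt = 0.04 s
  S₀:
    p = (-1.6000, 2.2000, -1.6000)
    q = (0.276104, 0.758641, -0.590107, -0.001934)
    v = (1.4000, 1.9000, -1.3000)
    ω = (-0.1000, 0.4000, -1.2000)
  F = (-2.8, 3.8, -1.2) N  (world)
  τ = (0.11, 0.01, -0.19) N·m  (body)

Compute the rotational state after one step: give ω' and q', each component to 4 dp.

(τ − ω×Iω)/I = (1.5933, 0.1156, -1.2347)
ω' = ω + α·dt = (-0.0363, 0.4046, -1.2494)
Hamilton product q⊗(0,ω) = (0.3095861, 0.6812916, 1.0210042, -0.0868791)
q' = normalize(q + ½dt·q⊗(0,ω)) = (0.2822, 0.7720, -0.5695, -0.0037)

ω' = (-0.0363, 0.4046, -1.2494)
q' = (0.2822, 0.7720, -0.5695, -0.0037)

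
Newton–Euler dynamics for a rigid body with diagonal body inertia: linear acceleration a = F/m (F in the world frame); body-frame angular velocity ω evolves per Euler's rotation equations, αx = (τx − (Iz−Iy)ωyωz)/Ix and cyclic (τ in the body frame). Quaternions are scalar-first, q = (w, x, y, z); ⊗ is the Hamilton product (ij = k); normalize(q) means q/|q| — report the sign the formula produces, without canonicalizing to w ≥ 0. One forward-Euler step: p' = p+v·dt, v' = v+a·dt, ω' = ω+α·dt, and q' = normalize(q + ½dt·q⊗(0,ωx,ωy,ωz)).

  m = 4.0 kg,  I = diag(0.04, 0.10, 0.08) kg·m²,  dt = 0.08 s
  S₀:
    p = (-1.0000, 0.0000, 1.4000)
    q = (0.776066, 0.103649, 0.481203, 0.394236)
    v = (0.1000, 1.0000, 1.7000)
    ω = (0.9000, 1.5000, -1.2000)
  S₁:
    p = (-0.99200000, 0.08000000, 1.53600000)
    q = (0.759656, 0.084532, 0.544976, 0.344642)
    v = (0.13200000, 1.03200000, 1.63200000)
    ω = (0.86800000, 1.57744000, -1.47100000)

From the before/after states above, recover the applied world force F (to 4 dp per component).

F = (1.6000, 1.6000, -3.4000)

velocity change Δv = (0.03200000, 0.03200000, -0.06800000)
applied force F = (1.6000, 1.6000, -3.4000)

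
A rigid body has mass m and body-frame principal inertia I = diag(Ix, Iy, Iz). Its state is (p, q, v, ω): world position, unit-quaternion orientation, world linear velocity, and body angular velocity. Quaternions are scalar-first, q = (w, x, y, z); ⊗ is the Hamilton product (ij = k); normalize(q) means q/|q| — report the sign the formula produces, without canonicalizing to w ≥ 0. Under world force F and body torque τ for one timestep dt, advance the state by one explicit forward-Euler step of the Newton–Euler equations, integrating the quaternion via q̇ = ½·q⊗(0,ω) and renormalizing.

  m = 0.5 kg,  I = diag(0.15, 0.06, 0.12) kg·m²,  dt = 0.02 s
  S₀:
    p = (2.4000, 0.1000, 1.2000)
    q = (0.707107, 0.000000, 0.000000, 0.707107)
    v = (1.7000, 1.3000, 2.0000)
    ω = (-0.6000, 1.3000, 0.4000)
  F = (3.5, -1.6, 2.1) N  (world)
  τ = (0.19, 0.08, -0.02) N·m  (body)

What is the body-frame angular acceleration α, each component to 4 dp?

gyro term ω×Iω = (0.0312, -0.0072, 0.0702)
angular accel α = (1.0587, 1.4533, -0.7517)

α = (1.0587, 1.4533, -0.7517)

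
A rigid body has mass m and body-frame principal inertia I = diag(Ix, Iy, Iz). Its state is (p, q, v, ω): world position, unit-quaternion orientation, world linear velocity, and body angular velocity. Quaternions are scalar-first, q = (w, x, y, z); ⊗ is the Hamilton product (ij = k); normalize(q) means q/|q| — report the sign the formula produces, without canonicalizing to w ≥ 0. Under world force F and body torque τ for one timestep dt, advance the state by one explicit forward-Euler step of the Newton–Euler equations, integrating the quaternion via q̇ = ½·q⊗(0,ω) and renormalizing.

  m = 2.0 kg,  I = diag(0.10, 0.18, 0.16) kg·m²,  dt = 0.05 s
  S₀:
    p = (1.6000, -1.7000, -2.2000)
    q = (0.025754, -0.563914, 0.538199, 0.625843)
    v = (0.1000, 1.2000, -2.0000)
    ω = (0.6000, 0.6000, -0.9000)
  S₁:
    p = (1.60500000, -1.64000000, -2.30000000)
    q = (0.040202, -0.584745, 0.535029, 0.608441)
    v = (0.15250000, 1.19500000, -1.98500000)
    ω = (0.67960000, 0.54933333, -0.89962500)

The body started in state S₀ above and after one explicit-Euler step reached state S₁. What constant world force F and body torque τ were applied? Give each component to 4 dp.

F = (2.1000, -0.2000, 0.6000)
τ = (0.1700, -0.1500, 0.0300)

Δω = ω₁−ω₀ = (0.07960000, -0.05066667, 0.00037500)
precession coupling = (0.0108, 0.0324, 0.0288)
I·α + gyro = (0.1700, -0.1500, 0.0300)
velocity change Δv = (0.05250000, -0.00500000, 0.01500000)
applied force F = (2.1000, -0.2000, 0.6000)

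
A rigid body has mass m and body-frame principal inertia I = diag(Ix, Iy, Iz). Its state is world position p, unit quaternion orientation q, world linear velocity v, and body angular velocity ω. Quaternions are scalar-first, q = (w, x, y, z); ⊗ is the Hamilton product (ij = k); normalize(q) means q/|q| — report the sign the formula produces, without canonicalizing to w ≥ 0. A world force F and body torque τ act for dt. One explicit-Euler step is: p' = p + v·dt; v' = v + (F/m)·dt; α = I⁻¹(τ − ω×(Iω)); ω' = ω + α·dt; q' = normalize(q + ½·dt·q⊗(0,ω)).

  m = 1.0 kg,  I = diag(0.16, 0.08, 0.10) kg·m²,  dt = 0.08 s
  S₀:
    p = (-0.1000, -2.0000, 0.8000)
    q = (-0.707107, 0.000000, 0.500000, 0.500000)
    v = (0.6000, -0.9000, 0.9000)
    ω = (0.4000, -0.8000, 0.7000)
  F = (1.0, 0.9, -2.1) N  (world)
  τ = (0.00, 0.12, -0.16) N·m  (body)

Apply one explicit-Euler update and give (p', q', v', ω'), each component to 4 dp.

p' = (-0.0520, -2.0720, 0.8720)
q' = (-0.7044, 0.0187, 0.5301, 0.4717)
v' = (0.6800, -0.8280, 0.7320)
ω' = (0.4056, -0.6968, 0.5515)

p' = p + v·dt = (-0.0520, -2.0720, 0.8720)
v + (F/m)dt = (0.6800, -0.8280, 0.7320)
ω×(Iω) gyroscopic = (-0.0112, 0.0168, 0.0256)
α = I⁻¹(τ − ω×Iω) = (0.0700, 1.2900, -1.8560)
ω' = ω + α·dt = (0.4056, -0.6968, 0.5515)
q⊗(0,ω) = (0.0500000, 0.4671572, 0.7656856, -0.6949749)
q + ½dt·q⊗(0,ω), renormalized = (-0.7044, 0.0187, 0.5301, 0.4717)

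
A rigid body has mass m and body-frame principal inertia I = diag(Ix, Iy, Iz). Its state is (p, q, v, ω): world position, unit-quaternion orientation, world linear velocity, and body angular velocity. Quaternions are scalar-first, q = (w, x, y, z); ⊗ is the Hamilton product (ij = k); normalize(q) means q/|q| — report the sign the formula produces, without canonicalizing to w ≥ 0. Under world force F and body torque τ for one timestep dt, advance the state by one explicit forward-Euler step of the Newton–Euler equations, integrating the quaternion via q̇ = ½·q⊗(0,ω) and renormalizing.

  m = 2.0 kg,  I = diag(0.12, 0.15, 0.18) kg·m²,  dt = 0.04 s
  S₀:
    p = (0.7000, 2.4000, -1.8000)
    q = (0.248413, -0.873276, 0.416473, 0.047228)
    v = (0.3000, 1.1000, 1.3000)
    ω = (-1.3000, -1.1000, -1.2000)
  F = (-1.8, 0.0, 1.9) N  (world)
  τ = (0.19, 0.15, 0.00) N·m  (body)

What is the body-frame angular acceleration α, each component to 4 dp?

α = (1.2533, 1.6240, -0.2383)

gyro term ω×Iω = (0.0396, -0.0936, 0.0429)
(τ − ω×Iω)/I = (1.2533, 1.6240, -0.2383)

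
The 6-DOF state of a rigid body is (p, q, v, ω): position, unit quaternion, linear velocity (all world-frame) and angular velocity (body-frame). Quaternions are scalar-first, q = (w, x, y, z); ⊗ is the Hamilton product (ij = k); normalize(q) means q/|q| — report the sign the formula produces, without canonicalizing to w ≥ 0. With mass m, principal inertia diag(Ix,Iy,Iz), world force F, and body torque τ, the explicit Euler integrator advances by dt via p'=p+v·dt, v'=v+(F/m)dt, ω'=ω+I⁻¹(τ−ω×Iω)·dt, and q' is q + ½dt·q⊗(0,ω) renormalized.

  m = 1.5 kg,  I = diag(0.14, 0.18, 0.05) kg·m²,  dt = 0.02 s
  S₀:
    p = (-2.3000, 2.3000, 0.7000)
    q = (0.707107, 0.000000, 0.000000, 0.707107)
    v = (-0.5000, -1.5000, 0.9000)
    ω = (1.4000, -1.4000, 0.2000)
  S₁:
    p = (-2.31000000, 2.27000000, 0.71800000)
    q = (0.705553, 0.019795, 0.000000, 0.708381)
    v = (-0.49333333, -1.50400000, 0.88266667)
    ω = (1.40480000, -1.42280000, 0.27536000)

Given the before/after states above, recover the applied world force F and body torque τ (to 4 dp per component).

F = (0.5000, -0.3000, -1.3000)
τ = (0.0700, -0.1800, 0.1100)

rate change Δω = (0.00480000, -0.02280000, 0.07536000)
ω₀×(Iω₀) = (0.0364, 0.0252, -0.0784)
applied torque τ = (0.0700, -0.1800, 0.1100)
velocity change Δv = (0.00666667, -0.00400000, -0.01733333)
m·(v₁−v₀)/dt = (0.5000, -0.3000, -1.3000)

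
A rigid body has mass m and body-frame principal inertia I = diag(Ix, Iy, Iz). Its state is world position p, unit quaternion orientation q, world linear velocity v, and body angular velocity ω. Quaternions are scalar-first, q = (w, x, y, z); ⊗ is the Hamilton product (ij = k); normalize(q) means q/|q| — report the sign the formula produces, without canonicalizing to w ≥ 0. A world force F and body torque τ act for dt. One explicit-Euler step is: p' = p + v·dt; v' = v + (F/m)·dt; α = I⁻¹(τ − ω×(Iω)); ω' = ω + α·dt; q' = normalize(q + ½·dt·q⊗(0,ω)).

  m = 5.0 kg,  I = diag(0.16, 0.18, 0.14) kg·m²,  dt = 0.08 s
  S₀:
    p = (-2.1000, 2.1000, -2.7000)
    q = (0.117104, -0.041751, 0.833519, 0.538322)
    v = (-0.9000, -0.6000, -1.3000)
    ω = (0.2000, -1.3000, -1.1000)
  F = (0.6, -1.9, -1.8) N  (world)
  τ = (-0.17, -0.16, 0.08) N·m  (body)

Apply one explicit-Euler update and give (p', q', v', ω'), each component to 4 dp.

p' = (-2.1720, 2.0520, -2.8040)
q' = (0.1840, -0.0494, 0.8280, 0.5274)
v' = (-0.8904, -0.6304, -1.3288)
ω' = (0.1436, -1.3692, -1.0513)

a = F/m = (0.1200, -0.3800, -0.3600)
p' = p + v·dt = (-2.1720, 2.0520, -2.8040)
v' = v + a·dt = (-0.8904, -0.6304, -1.3288)
angular accel α = (-0.7050, -0.8644, 0.6086)
ω + α·dt = (0.1436, -1.3692, -1.0513)
2q̇ = q⊗(0,ω) = (1.6840791, -0.1936315, -0.0904969, -0.2412419)
updated quaternion q' = (0.1840, -0.0494, 0.8280, 0.5274)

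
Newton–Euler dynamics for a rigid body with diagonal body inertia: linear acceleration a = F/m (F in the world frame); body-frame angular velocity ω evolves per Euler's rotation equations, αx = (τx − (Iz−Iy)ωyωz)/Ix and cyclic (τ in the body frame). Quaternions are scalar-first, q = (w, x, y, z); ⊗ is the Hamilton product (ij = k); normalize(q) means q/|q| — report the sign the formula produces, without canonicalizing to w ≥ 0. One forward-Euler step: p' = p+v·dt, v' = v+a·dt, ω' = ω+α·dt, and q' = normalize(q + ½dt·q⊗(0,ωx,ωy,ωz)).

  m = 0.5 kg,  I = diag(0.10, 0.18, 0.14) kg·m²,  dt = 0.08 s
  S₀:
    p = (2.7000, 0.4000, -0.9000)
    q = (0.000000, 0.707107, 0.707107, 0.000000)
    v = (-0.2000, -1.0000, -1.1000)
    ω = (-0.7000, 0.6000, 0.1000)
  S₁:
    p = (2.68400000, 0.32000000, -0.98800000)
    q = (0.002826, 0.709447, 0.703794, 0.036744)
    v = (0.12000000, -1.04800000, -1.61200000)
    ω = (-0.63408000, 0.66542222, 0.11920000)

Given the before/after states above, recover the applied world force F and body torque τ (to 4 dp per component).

velocity change Δv = (0.32000000, -0.04800000, -0.51200000)
m·(v₁−v₀)/dt = (2.0000, -0.3000, -3.2000)
rate change Δω = (0.06592000, 0.06542222, 0.01920000)
gyro term ω₀×Iω₀ = (-0.0024, 0.0028, -0.0336)
τ = I·(Δω/dt) + ω₀×(Iω₀) = (0.0800, 0.1500, 0.0000)

F = (2.0000, -0.3000, -3.2000)
τ = (0.0800, 0.1500, 0.0000)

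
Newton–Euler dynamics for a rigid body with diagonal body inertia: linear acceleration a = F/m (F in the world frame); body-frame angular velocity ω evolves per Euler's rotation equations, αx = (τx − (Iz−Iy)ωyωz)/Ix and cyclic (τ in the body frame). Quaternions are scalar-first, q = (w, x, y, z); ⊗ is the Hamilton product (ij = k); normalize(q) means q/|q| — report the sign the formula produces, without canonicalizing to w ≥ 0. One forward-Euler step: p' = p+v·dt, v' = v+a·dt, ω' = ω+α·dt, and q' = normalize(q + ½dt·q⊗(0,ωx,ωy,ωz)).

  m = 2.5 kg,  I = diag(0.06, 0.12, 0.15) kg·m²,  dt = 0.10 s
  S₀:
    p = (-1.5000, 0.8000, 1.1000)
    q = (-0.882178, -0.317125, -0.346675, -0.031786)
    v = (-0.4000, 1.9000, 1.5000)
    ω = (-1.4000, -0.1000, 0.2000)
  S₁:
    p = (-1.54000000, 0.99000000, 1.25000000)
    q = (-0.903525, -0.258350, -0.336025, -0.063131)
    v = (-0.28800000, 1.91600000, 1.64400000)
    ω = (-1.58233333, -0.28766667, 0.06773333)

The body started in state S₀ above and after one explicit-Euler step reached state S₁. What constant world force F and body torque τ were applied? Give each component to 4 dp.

F = (2.8000, 0.4000, 3.6000)
τ = (-0.1100, -0.2000, -0.1900)

ω₁ − ω₀ = (-0.18233333, -0.18766667, -0.13226667)
precession coupling = (-0.0006, 0.0252, 0.0084)
τ = I·(Δω/dt) + ω₀×(Iω₀) = (-0.1100, -0.2000, -0.1900)
velocity change Δv = (0.11200000, 0.01600000, 0.14400000)
applied force F = (2.8000, 0.4000, 3.6000)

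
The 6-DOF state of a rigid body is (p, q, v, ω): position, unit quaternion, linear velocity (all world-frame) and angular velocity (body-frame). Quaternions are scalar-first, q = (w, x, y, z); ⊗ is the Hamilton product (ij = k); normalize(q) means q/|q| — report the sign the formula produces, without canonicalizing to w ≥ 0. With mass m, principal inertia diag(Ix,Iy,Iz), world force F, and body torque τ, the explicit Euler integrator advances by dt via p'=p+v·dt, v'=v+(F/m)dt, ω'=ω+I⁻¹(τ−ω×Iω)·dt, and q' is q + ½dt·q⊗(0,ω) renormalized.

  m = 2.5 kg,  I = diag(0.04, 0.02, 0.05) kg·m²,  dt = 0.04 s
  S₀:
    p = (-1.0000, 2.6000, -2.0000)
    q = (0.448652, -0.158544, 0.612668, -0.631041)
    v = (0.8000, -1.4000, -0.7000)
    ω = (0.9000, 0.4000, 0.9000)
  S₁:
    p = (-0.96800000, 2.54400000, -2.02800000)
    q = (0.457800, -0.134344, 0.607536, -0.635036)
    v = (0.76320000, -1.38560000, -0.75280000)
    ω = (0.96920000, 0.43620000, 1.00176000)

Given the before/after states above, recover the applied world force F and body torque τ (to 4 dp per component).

rate change Δω = (0.06920000, 0.03620000, 0.10176000)
ω₀×(Iω₀) = (0.0108, -0.0081, -0.0072)
applied torque τ = (0.0800, 0.0100, 0.1200)
velocity change Δv = (-0.03680000, 0.01440000, -0.05280000)
m·(v₁−v₀)/dt = (-2.3000, 0.9000, -3.3000)

F = (-2.3000, 0.9000, -3.3000)
τ = (0.0800, 0.0100, 0.1200)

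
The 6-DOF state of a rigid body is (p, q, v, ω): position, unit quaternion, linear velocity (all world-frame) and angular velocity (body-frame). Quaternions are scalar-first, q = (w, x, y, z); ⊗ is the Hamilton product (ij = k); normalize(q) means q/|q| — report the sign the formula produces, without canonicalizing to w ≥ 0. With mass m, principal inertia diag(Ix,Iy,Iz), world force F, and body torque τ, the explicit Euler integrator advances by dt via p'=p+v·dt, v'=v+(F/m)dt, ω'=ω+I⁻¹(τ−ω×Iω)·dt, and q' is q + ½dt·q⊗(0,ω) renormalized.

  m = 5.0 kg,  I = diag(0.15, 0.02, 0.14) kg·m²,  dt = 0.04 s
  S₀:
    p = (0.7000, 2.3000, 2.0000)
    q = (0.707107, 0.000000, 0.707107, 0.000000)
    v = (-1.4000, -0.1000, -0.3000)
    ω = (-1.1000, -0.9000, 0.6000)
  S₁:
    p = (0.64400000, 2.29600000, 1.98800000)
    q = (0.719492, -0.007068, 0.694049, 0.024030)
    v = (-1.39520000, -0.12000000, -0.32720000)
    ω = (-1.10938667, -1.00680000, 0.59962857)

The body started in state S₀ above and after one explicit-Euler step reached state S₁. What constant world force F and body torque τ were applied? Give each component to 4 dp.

ω₁ − ω₀ = (-0.00938667, -0.10680000, -0.00037143)
gyro term ω₀×Iω₀ = (-0.0648, -0.0066, -0.1287)
τ = I·(Δω/dt) + ω₀×(Iω₀) = (-0.1000, -0.0600, -0.1300)
v₁ − v₀ = (0.00480000, -0.02000000, -0.02720000)
m·(v₁−v₀)/dt = (0.6000, -2.5000, -3.4000)

F = (0.6000, -2.5000, -3.4000)
τ = (-0.1000, -0.0600, -0.1300)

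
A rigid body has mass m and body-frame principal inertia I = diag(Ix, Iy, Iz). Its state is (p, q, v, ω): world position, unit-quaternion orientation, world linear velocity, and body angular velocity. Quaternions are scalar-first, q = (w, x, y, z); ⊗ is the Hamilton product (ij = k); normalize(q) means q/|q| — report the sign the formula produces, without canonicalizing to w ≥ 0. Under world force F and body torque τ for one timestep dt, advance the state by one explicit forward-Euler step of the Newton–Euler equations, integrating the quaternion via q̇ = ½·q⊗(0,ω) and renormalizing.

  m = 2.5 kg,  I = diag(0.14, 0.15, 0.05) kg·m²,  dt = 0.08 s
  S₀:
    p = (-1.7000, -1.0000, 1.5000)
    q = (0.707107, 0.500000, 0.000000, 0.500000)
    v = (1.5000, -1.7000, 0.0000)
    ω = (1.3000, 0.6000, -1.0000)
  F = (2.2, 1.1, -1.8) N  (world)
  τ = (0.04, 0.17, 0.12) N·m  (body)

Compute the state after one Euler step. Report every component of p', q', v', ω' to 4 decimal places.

precession coupling ω×(Iω) = (0.0600, -0.1170, 0.0078)
angular accel α = (-0.1429, 1.9133, 2.2440)
ω' = ω + α·dt = (1.2886, 0.7531, -0.8205)
2q̇ = q⊗(0,ω) = (-0.1500000, 0.6192391, 1.5742642, -0.4071070)
q' = normalize(q + ½dt·q⊗(0,ω)) = (0.6994, 0.5235, 0.0628, 0.4825)
linear accel F/m = (0.8800, 0.4400, -0.7200)
p + v·dt = (-1.5800, -1.1360, 1.5000)
v' = v + a·dt = (1.5704, -1.6648, -0.0576)

p' = (-1.5800, -1.1360, 1.5000)
q' = (0.6994, 0.5235, 0.0628, 0.4825)
v' = (1.5704, -1.6648, -0.0576)
ω' = (1.2886, 0.7531, -0.8205)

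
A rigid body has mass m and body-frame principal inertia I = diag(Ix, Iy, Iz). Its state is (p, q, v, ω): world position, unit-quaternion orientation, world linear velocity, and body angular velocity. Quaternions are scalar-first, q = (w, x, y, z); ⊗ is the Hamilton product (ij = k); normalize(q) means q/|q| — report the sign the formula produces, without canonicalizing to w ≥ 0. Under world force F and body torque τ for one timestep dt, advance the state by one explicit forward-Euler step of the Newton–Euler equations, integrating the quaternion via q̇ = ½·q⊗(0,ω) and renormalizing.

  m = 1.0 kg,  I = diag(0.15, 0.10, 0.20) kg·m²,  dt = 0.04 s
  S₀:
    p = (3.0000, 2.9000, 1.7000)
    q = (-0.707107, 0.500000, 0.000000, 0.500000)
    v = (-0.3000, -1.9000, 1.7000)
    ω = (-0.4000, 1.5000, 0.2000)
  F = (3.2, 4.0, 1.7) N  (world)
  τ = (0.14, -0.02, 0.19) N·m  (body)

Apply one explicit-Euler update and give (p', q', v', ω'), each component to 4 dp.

p' = (2.9880, 2.8240, 1.7680)
q' = (-0.7048, 0.4904, -0.0272, 0.5119)
v' = (-0.1720, -1.7400, 1.7680)
ω' = (-0.3707, 1.4904, 0.2320)

precession coupling ω×(Iω) = (0.0300, 0.0040, 0.0300)
α = I⁻¹(τ − ω×Iω) = (0.7333, -0.2400, 0.8000)
ω + α·dt = (-0.3707, 1.4904, 0.2320)
2q̇ = q⊗(0,ω) = (0.1000000, -0.4671572, -1.3606605, 0.6085786)
q' = normalize(q + ½dt·q⊗(0,ω)) = (-0.7048, 0.4904, -0.0272, 0.5119)
p' = p + v·dt = (2.9880, 2.8240, 1.7680)
v + (F/m)dt = (-0.1720, -1.7400, 1.7680)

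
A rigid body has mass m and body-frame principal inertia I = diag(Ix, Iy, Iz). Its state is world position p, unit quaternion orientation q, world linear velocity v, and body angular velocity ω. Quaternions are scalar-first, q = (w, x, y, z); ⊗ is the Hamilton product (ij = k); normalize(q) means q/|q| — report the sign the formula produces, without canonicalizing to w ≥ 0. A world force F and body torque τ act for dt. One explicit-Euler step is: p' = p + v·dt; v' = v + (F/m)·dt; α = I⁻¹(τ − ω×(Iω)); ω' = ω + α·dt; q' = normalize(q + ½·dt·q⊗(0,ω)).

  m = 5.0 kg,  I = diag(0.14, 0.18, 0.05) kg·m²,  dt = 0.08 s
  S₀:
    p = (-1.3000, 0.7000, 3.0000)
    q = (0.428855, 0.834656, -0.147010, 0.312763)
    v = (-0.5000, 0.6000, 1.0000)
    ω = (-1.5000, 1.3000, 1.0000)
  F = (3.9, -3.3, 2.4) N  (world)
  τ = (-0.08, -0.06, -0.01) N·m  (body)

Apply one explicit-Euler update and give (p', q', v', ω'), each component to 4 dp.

p' = (-1.3400, 0.7480, 3.0800)
q' = (0.4722, 0.7837, -0.1762, 0.3631)
v' = (-0.4376, 0.5472, 1.0384)
ω' = (-1.4491, 1.3333, 1.1088)

linear accel F/m = (0.7800, -0.6600, 0.4800)
p' = p + v·dt = (-1.3400, 0.7480, 3.0800)
v' = v + a·dt = (-0.4376, 0.5472, 1.0384)
α = I⁻¹(τ − ω×Iω) = (0.6357, 0.4167, 1.3600)
ω + α·dt = (-1.4491, 1.3333, 1.1088)
Hamilton product q⊗(0,ω) = (1.1303340, -1.1968844, -0.7462890, 1.2933928)
q + ½dt·q⊗(0,ω), renormalized = (0.4722, 0.7837, -0.1762, 0.3631)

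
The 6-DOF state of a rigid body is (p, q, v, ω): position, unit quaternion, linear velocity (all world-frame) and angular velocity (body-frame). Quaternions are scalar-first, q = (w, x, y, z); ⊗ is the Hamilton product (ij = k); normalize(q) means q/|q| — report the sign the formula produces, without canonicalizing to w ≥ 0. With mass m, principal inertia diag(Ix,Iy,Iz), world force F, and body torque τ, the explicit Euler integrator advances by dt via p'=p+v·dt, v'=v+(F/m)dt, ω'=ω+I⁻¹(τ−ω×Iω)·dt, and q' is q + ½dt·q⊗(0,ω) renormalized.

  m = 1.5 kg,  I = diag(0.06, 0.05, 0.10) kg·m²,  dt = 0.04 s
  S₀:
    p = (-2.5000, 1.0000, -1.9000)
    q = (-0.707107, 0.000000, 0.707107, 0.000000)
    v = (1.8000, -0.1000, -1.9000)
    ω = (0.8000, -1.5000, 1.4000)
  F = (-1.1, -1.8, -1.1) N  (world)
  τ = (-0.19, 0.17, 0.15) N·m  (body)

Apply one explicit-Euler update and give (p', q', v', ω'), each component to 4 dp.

a = F/m = (-0.7333, -1.2000, -0.7333)
p + v·dt = (-2.4280, 0.9960, -1.9760)
v + (F/m)dt = (1.7707, -0.1480, -1.9293)
angular accel α = (-1.4167, 4.2960, 1.3800)
new body rate ω' = (0.7433, -1.3282, 1.4552)
q⊗(0,ω) = (1.0606605, 0.4242642, 1.0606605, -1.5556354)
updated quaternion q' = (-0.6852, 0.0085, 0.7276, -0.0311)

p' = (-2.4280, 0.9960, -1.9760)
q' = (-0.6852, 0.0085, 0.7276, -0.0311)
v' = (1.7707, -0.1480, -1.9293)
ω' = (0.7433, -1.3282, 1.4552)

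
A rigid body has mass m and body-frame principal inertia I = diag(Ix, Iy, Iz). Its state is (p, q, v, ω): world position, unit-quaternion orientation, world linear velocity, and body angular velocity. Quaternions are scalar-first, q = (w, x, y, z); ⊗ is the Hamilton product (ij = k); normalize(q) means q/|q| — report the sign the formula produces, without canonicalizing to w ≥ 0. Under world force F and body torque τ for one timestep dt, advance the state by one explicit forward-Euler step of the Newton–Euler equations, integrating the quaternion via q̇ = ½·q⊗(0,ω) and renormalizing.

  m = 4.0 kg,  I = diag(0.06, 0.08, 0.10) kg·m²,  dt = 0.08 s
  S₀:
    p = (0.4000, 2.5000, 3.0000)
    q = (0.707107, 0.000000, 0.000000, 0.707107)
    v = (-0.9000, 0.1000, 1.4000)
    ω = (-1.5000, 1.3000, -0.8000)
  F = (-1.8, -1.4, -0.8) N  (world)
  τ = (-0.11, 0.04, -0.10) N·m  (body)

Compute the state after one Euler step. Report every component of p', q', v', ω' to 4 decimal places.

p' = (0.3280, 2.5080, 3.1120)
q' = (0.7271, -0.0789, -0.0056, 0.6820)
v' = (-0.9360, 0.0720, 1.3840)
ω' = (-1.6189, 1.3880, -0.8488)

a = F/m = (-0.4500, -0.3500, -0.2000)
new position p' = (0.3280, 2.5080, 3.1120)
v' = v + a·dt = (-0.9360, 0.0720, 1.3840)
gyro term ω×Iω = (-0.0208, -0.0480, -0.0390)
(τ − ω×Iω)/I = (-1.4867, 1.1000, -0.6100)
new body rate ω' = (-1.6189, 1.3880, -0.8488)
2q̇ = q⊗(0,ω) = (0.5656856, -1.9798996, -0.1414214, -0.5656856)
updated quaternion q' = (0.7271, -0.0789, -0.0056, 0.6820)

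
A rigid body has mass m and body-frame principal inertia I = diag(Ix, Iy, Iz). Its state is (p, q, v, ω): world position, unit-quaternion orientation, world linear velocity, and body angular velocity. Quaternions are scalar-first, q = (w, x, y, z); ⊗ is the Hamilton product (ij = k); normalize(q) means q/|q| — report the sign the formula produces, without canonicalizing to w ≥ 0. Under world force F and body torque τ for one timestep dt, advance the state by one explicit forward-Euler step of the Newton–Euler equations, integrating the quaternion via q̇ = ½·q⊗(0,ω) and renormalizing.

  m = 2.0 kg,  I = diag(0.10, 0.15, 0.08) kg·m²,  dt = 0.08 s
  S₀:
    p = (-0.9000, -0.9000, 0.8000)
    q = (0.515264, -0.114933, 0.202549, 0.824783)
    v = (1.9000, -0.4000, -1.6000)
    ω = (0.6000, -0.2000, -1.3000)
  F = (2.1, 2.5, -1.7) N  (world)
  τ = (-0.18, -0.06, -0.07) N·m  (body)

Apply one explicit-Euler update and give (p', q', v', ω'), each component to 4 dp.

p' = (-0.7480, -0.9320, 0.6720)
q' = (0.5616, -0.1063, 0.2119, 0.7927)
v' = (1.9840, -0.3000, -1.6680)
ω' = (0.4706, -0.2237, -1.3640)

p' = p + v·dt = (-0.7480, -0.9320, 0.6720)
v' = v + a·dt = (1.9840, -0.3000, -1.6680)
precession coupling ω×(Iω) = (-0.0182, -0.0156, -0.0060)
(τ − ω×Iω)/I = (-1.6180, -0.2960, -0.8000)
new body rate ω' = (0.4706, -0.2237, -1.3640)
Hamilton product q⊗(0,ω) = (1.1816875, 0.2108013, 0.2424041, -0.7683860)
q + ½dt·q⊗(0,ω), renormalized = (0.5616, -0.1063, 0.2119, 0.7927)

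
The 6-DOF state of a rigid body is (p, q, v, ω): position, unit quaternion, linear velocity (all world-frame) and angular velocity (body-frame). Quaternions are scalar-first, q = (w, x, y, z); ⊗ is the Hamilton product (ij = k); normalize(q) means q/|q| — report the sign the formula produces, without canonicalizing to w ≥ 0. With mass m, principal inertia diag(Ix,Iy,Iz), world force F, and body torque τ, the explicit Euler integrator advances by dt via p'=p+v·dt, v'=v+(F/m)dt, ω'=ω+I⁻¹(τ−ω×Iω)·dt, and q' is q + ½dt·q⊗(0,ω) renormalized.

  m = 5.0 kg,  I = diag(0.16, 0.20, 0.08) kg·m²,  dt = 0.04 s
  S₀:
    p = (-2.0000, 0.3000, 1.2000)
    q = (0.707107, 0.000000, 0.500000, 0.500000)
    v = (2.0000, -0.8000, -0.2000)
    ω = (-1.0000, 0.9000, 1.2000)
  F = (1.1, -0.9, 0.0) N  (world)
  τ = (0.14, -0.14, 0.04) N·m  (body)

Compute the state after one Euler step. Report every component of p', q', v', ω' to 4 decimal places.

p' = (-1.9200, 0.2680, 1.1920)
q' = (0.6857, -0.0111, 0.5024, 0.5266)
v' = (2.0088, -0.8072, -0.2000)
ω' = (-0.9326, 0.8912, 1.2380)

a = (0.2200, -0.1800, 0.0000)
new position p' = (-1.9200, 0.2680, 1.1920)
v' = v + a·dt = (2.0088, -0.8072, -0.2000)
gyro term ω×Iω = (-0.1296, -0.0960, -0.0360)
angular accel α = (1.6850, -0.2200, 0.9500)
ω + α·dt = (-0.9326, 0.8912, 1.2380)
2q̇ = q⊗(0,ω) = (-1.0500000, -0.5571070, 0.1363963, 1.3485284)
q' = normalize(q + ½dt·q⊗(0,ω)) = (0.6857, -0.0111, 0.5024, 0.5266)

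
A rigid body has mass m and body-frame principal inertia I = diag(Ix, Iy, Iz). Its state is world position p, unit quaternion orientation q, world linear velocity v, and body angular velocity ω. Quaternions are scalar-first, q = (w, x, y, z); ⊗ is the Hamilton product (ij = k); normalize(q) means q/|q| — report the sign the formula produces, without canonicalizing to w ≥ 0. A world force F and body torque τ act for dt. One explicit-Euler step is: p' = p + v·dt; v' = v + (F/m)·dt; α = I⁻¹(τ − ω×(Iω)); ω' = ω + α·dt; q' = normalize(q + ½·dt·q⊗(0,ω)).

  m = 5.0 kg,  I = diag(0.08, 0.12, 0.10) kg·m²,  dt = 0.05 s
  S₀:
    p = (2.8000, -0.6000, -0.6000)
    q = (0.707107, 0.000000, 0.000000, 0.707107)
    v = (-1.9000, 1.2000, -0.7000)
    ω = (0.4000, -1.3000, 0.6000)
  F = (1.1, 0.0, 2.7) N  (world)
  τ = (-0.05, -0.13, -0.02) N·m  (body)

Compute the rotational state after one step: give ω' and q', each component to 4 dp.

ω' = (0.3590, -1.3522, 0.6004)
q' = (0.6960, 0.0300, -0.0159, 0.7172)

gyro term ω×Iω = (0.0156, -0.0048, -0.0208)
(τ − ω×Iω)/I = (-0.8200, -1.0433, 0.0080)
ω + α·dt = (0.3590, -1.3522, 0.6004)
2q̇ = q⊗(0,ω) = (-0.4242642, 1.2020819, -0.6363963, 0.4242642)
q' = normalize(q + ½dt·q⊗(0,ω)) = (0.6960, 0.0300, -0.0159, 0.7172)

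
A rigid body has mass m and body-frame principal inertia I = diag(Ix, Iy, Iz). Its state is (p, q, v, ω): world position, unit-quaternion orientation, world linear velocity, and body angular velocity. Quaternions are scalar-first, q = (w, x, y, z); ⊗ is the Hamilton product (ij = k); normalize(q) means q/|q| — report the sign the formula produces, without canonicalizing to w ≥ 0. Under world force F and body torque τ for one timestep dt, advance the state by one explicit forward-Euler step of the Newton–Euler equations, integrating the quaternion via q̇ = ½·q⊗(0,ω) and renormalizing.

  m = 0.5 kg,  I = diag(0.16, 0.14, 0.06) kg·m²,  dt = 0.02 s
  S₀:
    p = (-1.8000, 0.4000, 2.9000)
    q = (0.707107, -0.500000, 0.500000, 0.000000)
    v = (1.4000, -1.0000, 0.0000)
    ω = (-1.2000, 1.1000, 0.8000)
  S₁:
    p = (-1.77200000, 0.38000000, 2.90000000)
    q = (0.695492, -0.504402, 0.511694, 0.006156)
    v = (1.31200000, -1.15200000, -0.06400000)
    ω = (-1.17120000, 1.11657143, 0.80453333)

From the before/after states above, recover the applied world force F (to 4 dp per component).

Δv = v₁−v₀ = (-0.08800000, -0.15200000, -0.06400000)
F = m·Δv/dt = (-2.2000, -3.8000, -1.6000)

F = (-2.2000, -3.8000, -1.6000)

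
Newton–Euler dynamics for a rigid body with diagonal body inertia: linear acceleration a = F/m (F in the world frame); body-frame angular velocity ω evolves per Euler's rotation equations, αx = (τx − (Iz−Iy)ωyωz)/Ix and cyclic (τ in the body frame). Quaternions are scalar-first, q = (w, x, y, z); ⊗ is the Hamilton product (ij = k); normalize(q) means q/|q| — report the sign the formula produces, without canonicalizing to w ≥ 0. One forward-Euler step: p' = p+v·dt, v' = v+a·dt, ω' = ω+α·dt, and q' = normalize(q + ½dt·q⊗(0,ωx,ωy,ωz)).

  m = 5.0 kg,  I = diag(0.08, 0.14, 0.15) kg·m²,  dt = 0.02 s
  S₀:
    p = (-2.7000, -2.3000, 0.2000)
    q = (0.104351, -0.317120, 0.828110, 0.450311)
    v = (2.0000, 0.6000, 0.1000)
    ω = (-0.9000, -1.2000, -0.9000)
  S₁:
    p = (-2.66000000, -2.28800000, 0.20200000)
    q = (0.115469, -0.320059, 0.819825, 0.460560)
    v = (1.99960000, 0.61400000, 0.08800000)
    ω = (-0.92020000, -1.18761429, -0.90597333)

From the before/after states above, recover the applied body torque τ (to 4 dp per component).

Δω = ω₁−ω₀ = (-0.02020000, 0.01238571, -0.00597333)
gyro term ω₀×Iω₀ = (0.0108, -0.0567, 0.0648)
τ = I·(Δω/dt) + ω₀×(Iω₀) = (-0.0700, 0.0300, 0.0200)

τ = (-0.0700, 0.0300, 0.0200)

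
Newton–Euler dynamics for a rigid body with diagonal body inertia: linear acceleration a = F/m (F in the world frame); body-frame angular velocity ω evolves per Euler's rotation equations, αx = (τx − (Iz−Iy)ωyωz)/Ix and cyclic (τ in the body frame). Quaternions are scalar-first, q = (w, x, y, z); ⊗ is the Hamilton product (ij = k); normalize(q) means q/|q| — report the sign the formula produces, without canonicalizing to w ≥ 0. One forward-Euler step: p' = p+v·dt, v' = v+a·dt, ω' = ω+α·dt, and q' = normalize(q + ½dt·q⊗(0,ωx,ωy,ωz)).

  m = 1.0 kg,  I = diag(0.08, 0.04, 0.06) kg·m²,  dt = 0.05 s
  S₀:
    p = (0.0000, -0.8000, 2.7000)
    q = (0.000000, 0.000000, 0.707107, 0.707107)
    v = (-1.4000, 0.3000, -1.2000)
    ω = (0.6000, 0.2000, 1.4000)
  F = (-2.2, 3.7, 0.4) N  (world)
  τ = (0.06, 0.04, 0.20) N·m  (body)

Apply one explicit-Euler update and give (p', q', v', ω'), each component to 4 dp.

p' = (-0.0700, -0.7850, 2.6400)
q' = (-0.0283, 0.0212, 0.7172, 0.6960)
v' = (-1.5100, 0.4850, -1.1800)
ω' = (0.6340, 0.2290, 1.5707)

angular accel α = (0.6800, 0.5800, 3.4133)
new body rate ω' = (0.6340, 0.2290, 1.5707)
Hamilton product q⊗(0,ω) = (-1.1313712, 0.8485284, 0.4242642, -0.4242642)
updated quaternion q' = (-0.0283, 0.0212, 0.7172, 0.6960)
new position p' = (-0.0700, -0.7850, 2.6400)
v + (F/m)dt = (-1.5100, 0.4850, -1.1800)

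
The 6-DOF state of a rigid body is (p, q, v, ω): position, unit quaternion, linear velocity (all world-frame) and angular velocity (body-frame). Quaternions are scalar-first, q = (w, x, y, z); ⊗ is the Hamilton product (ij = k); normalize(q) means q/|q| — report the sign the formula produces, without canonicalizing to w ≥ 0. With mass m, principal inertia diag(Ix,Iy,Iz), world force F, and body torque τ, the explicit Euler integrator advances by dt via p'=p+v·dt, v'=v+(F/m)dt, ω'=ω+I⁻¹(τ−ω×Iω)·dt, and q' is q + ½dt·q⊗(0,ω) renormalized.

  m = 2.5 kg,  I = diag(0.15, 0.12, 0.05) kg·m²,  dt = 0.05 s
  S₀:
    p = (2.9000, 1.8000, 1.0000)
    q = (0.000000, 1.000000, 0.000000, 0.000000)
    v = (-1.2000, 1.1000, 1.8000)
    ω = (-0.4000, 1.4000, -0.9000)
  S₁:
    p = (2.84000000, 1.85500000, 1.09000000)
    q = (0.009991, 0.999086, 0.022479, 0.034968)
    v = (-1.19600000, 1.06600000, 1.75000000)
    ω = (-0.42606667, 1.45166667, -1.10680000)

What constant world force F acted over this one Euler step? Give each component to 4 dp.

v₁ − v₀ = (0.00400000, -0.03400000, -0.05000000)
m·(v₁−v₀)/dt = (0.2000, -1.7000, -2.5000)

F = (0.2000, -1.7000, -2.5000)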